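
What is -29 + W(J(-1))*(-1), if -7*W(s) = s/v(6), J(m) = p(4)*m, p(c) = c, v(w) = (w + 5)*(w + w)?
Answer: -6700/231 ≈ -29.004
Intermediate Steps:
v(w) = 2*w*(5 + w) (v(w) = (5 + w)*(2*w) = 2*w*(5 + w))
J(m) = 4*m
W(s) = -s/924 (W(s) = -s/(7*(2*6*(5 + 6))) = -s/(7*(2*6*11)) = -s/(7*132) = -s/924)
-29 + W(J(-1))*(-1) = -29 - (-1)/231*(-1) = -29 - 1/924*(-4)*(-1) = -29 + (1/231)*(-1) = -29 - 1/231 = -6700/231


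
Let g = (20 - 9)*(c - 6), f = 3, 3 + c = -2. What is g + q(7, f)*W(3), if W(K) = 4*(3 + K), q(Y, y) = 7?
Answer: 47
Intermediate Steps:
c = -5 (c = -3 - 2 = -5)
W(K) = 12 + 4*K
g = -121 (g = (20 - 9)*(-5 - 6) = 11*(-11) = -121)
g + q(7, f)*W(3) = -121 + 7*(12 + 4*3) = -121 + 7*(12 + 12) = -121 + 7*24 = -121 + 168 = 47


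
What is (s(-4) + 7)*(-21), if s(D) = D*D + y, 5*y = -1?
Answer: -2394/5 ≈ -478.80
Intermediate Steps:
y = -1/5 (y = (1/5)*(-1) = -1/5 ≈ -0.20000)
s(D) = -1/5 + D**2 (s(D) = D*D - 1/5 = D**2 - 1/5 = -1/5 + D**2)
(s(-4) + 7)*(-21) = ((-1/5 + (-4)**2) + 7)*(-21) = ((-1/5 + 16) + 7)*(-21) = (79/5 + 7)*(-21) = (114/5)*(-21) = -2394/5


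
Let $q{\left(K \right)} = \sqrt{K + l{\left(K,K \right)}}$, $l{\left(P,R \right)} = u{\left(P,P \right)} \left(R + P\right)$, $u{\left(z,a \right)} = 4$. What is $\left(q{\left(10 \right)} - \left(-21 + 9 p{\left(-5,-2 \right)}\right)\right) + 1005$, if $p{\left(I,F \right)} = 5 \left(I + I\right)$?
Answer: $1476 + 3 \sqrt{10} \approx 1485.5$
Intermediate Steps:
$p{\left(I,F \right)} = 10 I$ ($p{\left(I,F \right)} = 5 \cdot 2 I = 10 I$)
$l{\left(P,R \right)} = 4 P + 4 R$ ($l{\left(P,R \right)} = 4 \left(R + P\right) = 4 \left(P + R\right) = 4 P + 4 R$)
$q{\left(K \right)} = 3 \sqrt{K}$ ($q{\left(K \right)} = \sqrt{K + \left(4 K + 4 K\right)} = \sqrt{K + 8 K} = \sqrt{9 K} = 3 \sqrt{K}$)
$\left(q{\left(10 \right)} - \left(-21 + 9 p{\left(-5,-2 \right)}\right)\right) + 1005 = \left(3 \sqrt{10} - \left(-21 + 9 \cdot 10 \left(-5\right)\right)\right) + 1005 = \left(3 \sqrt{10} + \left(\left(-9\right) \left(-50\right) + 21\right)\right) + 1005 = \left(3 \sqrt{10} + \left(450 + 21\right)\right) + 1005 = \left(3 \sqrt{10} + 471\right) + 1005 = \left(471 + 3 \sqrt{10}\right) + 1005 = 1476 + 3 \sqrt{10}$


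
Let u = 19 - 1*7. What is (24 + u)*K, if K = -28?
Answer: -1008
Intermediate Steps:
u = 12 (u = 19 - 7 = 12)
(24 + u)*K = (24 + 12)*(-28) = 36*(-28) = -1008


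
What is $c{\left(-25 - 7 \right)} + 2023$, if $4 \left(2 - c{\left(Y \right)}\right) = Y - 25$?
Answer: $\frac{8157}{4} \approx 2039.3$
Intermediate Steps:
$c{\left(Y \right)} = \frac{33}{4} - \frac{Y}{4}$ ($c{\left(Y \right)} = 2 - \frac{Y - 25}{4} = 2 - \frac{-25 + Y}{4} = 2 - \left(- \frac{25}{4} + \frac{Y}{4}\right) = \frac{33}{4} - \frac{Y}{4}$)
$c{\left(-25 - 7 \right)} + 2023 = \left(\frac{33}{4} - \frac{-25 - 7}{4}\right) + 2023 = \left(\frac{33}{4} - -8\right) + 2023 = \left(\frac{33}{4} + 8\right) + 2023 = \frac{65}{4} + 2023 = \frac{8157}{4}$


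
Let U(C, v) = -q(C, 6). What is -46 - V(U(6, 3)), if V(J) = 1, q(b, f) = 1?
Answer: -47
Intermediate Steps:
U(C, v) = -1 (U(C, v) = -1*1 = -1)
-46 - V(U(6, 3)) = -46 - 1*1 = -46 - 1 = -47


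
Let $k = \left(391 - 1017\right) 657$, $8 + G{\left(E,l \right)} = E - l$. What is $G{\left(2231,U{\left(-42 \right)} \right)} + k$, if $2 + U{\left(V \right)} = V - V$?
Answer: $-409057$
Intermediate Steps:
$U{\left(V \right)} = -2$ ($U{\left(V \right)} = -2 + \left(V - V\right) = -2 + 0 = -2$)
$G{\left(E,l \right)} = -8 + E - l$ ($G{\left(E,l \right)} = -8 + \left(E - l\right) = -8 + E - l$)
$k = -411282$ ($k = \left(-626\right) 657 = -411282$)
$G{\left(2231,U{\left(-42 \right)} \right)} + k = \left(-8 + 2231 - -2\right) - 411282 = \left(-8 + 2231 + 2\right) - 411282 = 2225 - 411282 = -409057$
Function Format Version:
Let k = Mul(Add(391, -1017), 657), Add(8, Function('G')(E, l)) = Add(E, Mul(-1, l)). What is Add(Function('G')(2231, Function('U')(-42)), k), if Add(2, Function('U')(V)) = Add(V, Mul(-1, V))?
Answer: -409057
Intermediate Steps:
Function('U')(V) = -2 (Function('U')(V) = Add(-2, Add(V, Mul(-1, V))) = Add(-2, 0) = -2)
Function('G')(E, l) = Add(-8, E, Mul(-1, l)) (Function('G')(E, l) = Add(-8, Add(E, Mul(-1, l))) = Add(-8, E, Mul(-1, l)))
k = -411282 (k = Mul(-626, 657) = -411282)
Add(Function('G')(2231, Function('U')(-42)), k) = Add(Add(-8, 2231, Mul(-1, -2)), -411282) = Add(Add(-8, 2231, 2), -411282) = Add(2225, -411282) = -409057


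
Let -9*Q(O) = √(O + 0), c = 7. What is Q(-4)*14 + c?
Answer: 7 - 28*I/9 ≈ 7.0 - 3.1111*I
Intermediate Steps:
Q(O) = -√O/9 (Q(O) = -√(O + 0)/9 = -√O/9)
Q(-4)*14 + c = -2*I/9*14 + 7 = -28*I/9 + 7 = 7 - 28*I/9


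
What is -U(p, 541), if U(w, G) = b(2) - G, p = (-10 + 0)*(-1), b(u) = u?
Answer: 539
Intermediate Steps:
p = 10 (p = -10*(-1) = 10)
U(w, G) = 2 - G
-U(p, 541) = -(2 - 1*541) = -(2 - 541) = -1*(-539) = 539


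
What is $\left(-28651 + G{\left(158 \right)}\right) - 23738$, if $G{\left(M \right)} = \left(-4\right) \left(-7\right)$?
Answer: $-52361$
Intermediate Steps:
$G{\left(M \right)} = 28$
$\left(-28651 + G{\left(158 \right)}\right) - 23738 = \left(-28651 + 28\right) - 23738 = -28623 - 23738 = -52361$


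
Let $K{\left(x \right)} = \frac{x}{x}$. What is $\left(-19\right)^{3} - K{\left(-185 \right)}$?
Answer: $-6860$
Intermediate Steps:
$K{\left(x \right)} = 1$
$\left(-19\right)^{3} - K{\left(-185 \right)} = \left(-19\right)^{3} - 1 = -6859 - 1 = -6860$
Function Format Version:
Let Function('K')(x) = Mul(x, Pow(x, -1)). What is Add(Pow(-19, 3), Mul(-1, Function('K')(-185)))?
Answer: -6860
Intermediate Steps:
Function('K')(x) = 1
Add(Pow(-19, 3), Mul(-1, Function('K')(-185))) = Add(Pow(-19, 3), Mul(-1, 1)) = Add(-6859, -1) = -6860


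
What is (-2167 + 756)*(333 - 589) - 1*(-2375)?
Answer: 363591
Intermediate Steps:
(-2167 + 756)*(333 - 589) - 1*(-2375) = -1411*(-256) + 2375 = 361216 + 2375 = 363591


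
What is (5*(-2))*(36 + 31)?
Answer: -670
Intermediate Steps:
(5*(-2))*(36 + 31) = -10*67 = -670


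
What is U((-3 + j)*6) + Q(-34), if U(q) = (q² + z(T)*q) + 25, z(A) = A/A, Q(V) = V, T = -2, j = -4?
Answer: 1713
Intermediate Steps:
z(A) = 1
U(q) = 25 + q + q² (U(q) = (q² + 1*q) + 25 = (q² + q) + 25 = (q + q²) + 25 = 25 + q + q²)
U((-3 + j)*6) + Q(-34) = (25 + (-3 - 4)*6 + ((-3 - 4)*6)²) - 34 = (25 - 7*6 + (-7*6)²) - 34 = (25 - 42 + (-42)²) - 34 = (25 - 42 + 1764) - 34 = 1747 - 34 = 1713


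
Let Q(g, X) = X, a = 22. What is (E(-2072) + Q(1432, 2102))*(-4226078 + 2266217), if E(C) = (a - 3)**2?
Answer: -4827137643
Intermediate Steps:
E(C) = 361 (E(C) = (22 - 3)**2 = 19**2 = 361)
(E(-2072) + Q(1432, 2102))*(-4226078 + 2266217) = (361 + 2102)*(-4226078 + 2266217) = 2463*(-1959861) = -4827137643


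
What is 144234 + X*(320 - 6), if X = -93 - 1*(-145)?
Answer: 160562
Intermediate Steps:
X = 52 (X = -93 + 145 = 52)
144234 + X*(320 - 6) = 144234 + 52*(320 - 6) = 144234 + 52*314 = 144234 + 16328 = 160562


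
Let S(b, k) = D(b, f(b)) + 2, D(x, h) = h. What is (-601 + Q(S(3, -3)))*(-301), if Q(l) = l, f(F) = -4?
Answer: 181503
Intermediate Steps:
S(b, k) = -2 (S(b, k) = -4 + 2 = -2)
(-601 + Q(S(3, -3)))*(-301) = (-601 - 2)*(-301) = -603*(-301) = 181503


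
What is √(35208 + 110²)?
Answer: 2*√11827 ≈ 217.50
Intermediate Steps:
√(35208 + 110²) = √(35208 + 12100) = √47308 = 2*√11827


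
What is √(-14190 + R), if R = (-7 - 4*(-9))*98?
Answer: 2*I*√2837 ≈ 106.53*I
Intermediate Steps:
R = 2842 (R = (-7 + 36)*98 = 29*98 = 2842)
√(-14190 + R) = √(-14190 + 2842) = √(-11348) = 2*I*√2837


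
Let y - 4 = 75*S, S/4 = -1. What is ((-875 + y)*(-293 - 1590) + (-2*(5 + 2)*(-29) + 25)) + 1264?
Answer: 2206688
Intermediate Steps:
S = -4 (S = 4*(-1) = -4)
y = -296 (y = 4 + 75*(-4) = 4 - 300 = -296)
((-875 + y)*(-293 - 1590) + (-2*(5 + 2)*(-29) + 25)) + 1264 = ((-875 - 296)*(-293 - 1590) + (-2*(5 + 2)*(-29) + 25)) + 1264 = (-1171*(-1883) + (-2*7*(-29) + 25)) + 1264 = (2204993 + (-14*(-29) + 25)) + 1264 = (2204993 + (406 + 25)) + 1264 = (2204993 + 431) + 1264 = 2205424 + 1264 = 2206688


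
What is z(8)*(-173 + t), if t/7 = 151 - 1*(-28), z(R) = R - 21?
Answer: -14040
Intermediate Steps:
z(R) = -21 + R
t = 1253 (t = 7*(151 - 1*(-28)) = 7*(151 + 28) = 7*179 = 1253)
z(8)*(-173 + t) = (-21 + 8)*(-173 + 1253) = -13*1080 = -14040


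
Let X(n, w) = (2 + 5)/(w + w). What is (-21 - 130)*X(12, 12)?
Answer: -1057/24 ≈ -44.042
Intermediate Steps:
X(n, w) = 7/(2*w) (X(n, w) = 7/((2*w)) = 7*(1/(2*w)) = 7/(2*w))
(-21 - 130)*X(12, 12) = (-21 - 130)*((7/2)/12) = -1057/(2*12) = -151*7/24 = -1057/24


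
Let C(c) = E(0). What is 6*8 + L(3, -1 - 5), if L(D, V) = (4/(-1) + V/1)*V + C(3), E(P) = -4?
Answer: 104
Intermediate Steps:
C(c) = -4
L(D, V) = -4 + V*(-4 + V) (L(D, V) = (4/(-1) + V/1)*V - 4 = (4*(-1) + V*1)*V - 4 = (-4 + V)*V - 4 = V*(-4 + V) - 4 = -4 + V*(-4 + V))
6*8 + L(3, -1 - 5) = 6*8 + (-4 + (-1 - 5)² - 4*(-1 - 5)) = 48 + (-4 + (-6)² - 4*(-6)) = 48 + (-4 + 36 + 24) = 48 + 56 = 104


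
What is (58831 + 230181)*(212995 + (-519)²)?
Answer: 139406672272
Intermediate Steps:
(58831 + 230181)*(212995 + (-519)²) = 289012*(212995 + 269361) = 289012*482356 = 139406672272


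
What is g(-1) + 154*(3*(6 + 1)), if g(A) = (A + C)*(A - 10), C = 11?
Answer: 3124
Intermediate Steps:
g(A) = (-10 + A)*(11 + A) (g(A) = (A + 11)*(A - 10) = (11 + A)*(-10 + A) = (-10 + A)*(11 + A))
g(-1) + 154*(3*(6 + 1)) = (-110 - 1 + (-1)²) + 154*(3*(6 + 1)) = (-110 - 1 + 1) + 154*(3*7) = -110 + 154*21 = -110 + 3234 = 3124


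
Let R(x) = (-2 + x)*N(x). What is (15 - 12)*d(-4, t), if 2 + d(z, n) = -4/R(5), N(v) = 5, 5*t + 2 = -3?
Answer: -34/5 ≈ -6.8000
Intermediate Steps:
t = -1 (t = -2/5 + (1/5)*(-3) = -2/5 - 3/5 = -1)
R(x) = -10 + 5*x (R(x) = (-2 + x)*5 = -10 + 5*x)
d(z, n) = -34/15 (d(z, n) = -2 - 4/(-10 + 5*5) = -2 - 4/(-10 + 25) = -2 - 4/15 = -34/15)
(15 - 12)*d(-4, t) = (15 - 12)*(-34/15) = 3*(-34/15) = -34/5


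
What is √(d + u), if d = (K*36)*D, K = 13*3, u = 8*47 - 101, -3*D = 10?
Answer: I*√4405 ≈ 66.37*I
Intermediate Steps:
D = -10/3 (D = -⅓*10 = -10/3 ≈ -3.3333)
u = 275 (u = 376 - 101 = 275)
K = 39
d = -4680 (d = (39*36)*(-10/3) = 1404*(-10/3) = -4680)
√(d + u) = √(-4680 + 275) = √(-4405) = I*√4405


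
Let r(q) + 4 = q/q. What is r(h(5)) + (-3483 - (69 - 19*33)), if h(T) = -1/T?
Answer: -2928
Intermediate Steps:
r(q) = -3 (r(q) = -4 + q/q = -4 + 1 = -3)
r(h(5)) + (-3483 - (69 - 19*33)) = -3 + (-3483 - (69 - 19*33)) = -3 + (-3483 - (69 - 627)) = -3 + (-3483 - 1*(-558)) = -3 + (-3483 + 558) = -3 - 2925 = -2928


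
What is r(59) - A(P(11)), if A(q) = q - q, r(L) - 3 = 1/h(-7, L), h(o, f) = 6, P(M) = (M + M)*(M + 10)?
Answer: 19/6 ≈ 3.1667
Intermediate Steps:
P(M) = 2*M*(10 + M) (P(M) = (2*M)*(10 + M) = 2*M*(10 + M))
r(L) = 19/6 (r(L) = 3 + 1/6 = 19/6)
A(q) = 0
r(59) - A(P(11)) = 19/6 - 1*0 = 19/6 + 0 = 19/6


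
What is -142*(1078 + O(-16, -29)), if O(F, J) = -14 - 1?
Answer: -150946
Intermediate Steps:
O(F, J) = -15
-142*(1078 + O(-16, -29)) = -142*(1078 - 15) = -142*1063 = -150946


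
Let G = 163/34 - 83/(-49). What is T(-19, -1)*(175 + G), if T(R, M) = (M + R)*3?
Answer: -9070770/833 ≈ -10889.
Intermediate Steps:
T(R, M) = 3*M + 3*R
G = 10809/1666 (G = 163*(1/34) - 83*(-1/49) = 163/34 + 83/49 = 10809/1666 ≈ 6.4880)
T(-19, -1)*(175 + G) = (3*(-1) + 3*(-19))*(175 + 10809/1666) = (-3 - 57)*(302359/1666) = -60*302359/1666 = -9070770/833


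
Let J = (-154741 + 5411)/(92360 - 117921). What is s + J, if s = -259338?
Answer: -6628789288/25561 ≈ -2.5933e+5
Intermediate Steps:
J = 149330/25561 (J = -149330/(-25561) = -149330*(-1/25561) = 149330/25561 ≈ 5.8421)
s + J = -259338 + 149330/25561 = -6628789288/25561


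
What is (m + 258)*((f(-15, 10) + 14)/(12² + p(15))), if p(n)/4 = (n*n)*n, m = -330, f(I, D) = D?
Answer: -48/379 ≈ -0.12665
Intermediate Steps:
p(n) = 4*n³ (p(n) = 4*((n*n)*n) = 4*(n²*n) = 4*n³)
(m + 258)*((f(-15, 10) + 14)/(12² + p(15))) = (-330 + 258)*((10 + 14)/(12² + 4*15³)) = -1728/(144 + 4*3375) = -1728/(144 + 13500) = -1728/13644 = -72*2/1137 = -48/379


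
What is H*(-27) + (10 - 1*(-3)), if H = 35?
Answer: -932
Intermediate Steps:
H*(-27) + (10 - 1*(-3)) = 35*(-27) + (10 - 1*(-3)) = -945 + (10 + 3) = -945 + 13 = -932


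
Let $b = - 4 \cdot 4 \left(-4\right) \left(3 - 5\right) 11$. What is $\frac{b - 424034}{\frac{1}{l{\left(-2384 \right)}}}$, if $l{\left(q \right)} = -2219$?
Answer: $944055798$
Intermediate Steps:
$b = -1408$ ($b = - 4 \left(- 16 \left(3 - 5\right)\right) 11 = - 4 \left(\left(-16\right) \left(-2\right)\right) 11 = \left(-4\right) 32 \cdot 11 = \left(-128\right) 11 = -1408$)
$\frac{b - 424034}{\frac{1}{l{\left(-2384 \right)}}} = \frac{-1408 - 424034}{\frac{1}{-2219}} = \frac{-1408 - 424034}{- \frac{1}{2219}} = \left(-425442\right) \left(-2219\right) = 944055798$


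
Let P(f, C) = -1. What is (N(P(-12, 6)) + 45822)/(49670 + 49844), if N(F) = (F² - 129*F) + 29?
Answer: 45981/99514 ≈ 0.46206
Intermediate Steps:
N(F) = 29 + F² - 129*F
(N(P(-12, 6)) + 45822)/(49670 + 49844) = ((29 + (-1)² - 129*(-1)) + 45822)/(49670 + 49844) = ((29 + 1 + 129) + 45822)/99514 = (159 + 45822)*(1/99514) = 45981*(1/99514) = 45981/99514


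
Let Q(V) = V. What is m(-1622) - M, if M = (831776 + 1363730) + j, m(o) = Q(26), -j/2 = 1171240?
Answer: 147000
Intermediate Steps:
j = -2342480 (j = -2*1171240 = -2342480)
m(o) = 26
M = -146974 (M = (831776 + 1363730) - 2342480 = 2195506 - 2342480 = -146974)
m(-1622) - M = 26 - 1*(-146974) = 26 + 146974 = 147000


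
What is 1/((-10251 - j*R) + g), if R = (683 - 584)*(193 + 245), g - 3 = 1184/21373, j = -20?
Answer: 21373/18316491200 ≈ 1.1669e-6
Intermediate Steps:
g = 65303/21373 (g = 3 + 1184/21373 = 65303/21373 ≈ 3.0554)
R = 43362 (R = 99*438 = 43362)
1/((-10251 - j*R) + g) = 1/((-10251 - (-20)*43362) + 65303/21373) = 1/((-10251 - 1*(-867240)) + 65303/21373) = 1/((-10251 + 867240) + 65303/21373) = 1/(856989 + 65303/21373) = 1/(18316491200/21373) = 21373/18316491200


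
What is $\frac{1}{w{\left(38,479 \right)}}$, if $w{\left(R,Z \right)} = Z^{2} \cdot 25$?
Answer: $\frac{1}{5736025} \approx 1.7434 \cdot 10^{-7}$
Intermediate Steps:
$w{\left(R,Z \right)} = 25 Z^{2}$
$\frac{1}{w{\left(38,479 \right)}} = \frac{1}{25 \cdot 479^{2}} = \frac{1}{25 \cdot 229441} = \frac{1}{5736025}$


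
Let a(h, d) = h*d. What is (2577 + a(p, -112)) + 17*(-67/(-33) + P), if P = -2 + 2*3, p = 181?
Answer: -580552/33 ≈ -17593.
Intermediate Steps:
P = 4 (P = -2 + 6 = 4)
a(h, d) = d*h
(2577 + a(p, -112)) + 17*(-67/(-33) + P) = (2577 - 112*181) + 17*(-67/(-33) + 4) = (2577 - 20272) + 17*(-67*(-1/33) + 4) = -17695 + 17*(67/33 + 4) = -17695 + 17*(199/33) = -17695 + 3383/33 = -580552/33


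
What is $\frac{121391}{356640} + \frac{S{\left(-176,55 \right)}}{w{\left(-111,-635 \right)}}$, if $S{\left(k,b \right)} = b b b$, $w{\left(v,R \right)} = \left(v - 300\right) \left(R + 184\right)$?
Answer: $\frac{826637749}{667748960} \approx 1.2379$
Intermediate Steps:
$w{\left(v,R \right)} = \left(-300 + v\right) \left(184 + R\right)$
$S{\left(k,b \right)} = b^{3}$ ($S{\left(k,b \right)} = b^{2} b = b^{3}$)
$\frac{121391}{356640} + \frac{S{\left(-176,55 \right)}}{w{\left(-111,-635 \right)}} = \frac{121391}{356640} + \frac{55^{3}}{-55200 - -190500 + 184 \left(-111\right) - -70485} = 121391 \cdot \frac{1}{356640} + \frac{166375}{-55200 + 190500 - 20424 + 70485} = \frac{121391}{356640} + \frac{166375}{185361} = \frac{121391}{356640} + 166375 \cdot \frac{1}{185361} = \frac{121391}{356640} + \frac{15125}{16851} = \frac{826637749}{667748960}$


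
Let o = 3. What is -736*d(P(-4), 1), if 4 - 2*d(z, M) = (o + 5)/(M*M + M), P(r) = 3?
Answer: 0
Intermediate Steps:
d(z, M) = 2 - 4/(M + M²) (d(z, M) = 2 - (3 + 5)/(2*(M*M + M)) = 2 - 4/(M² + M) = 2 - 4/(M + M²))
-736*d(P(-4), 1) = -1472*(-2 + 1 + 1²)/(1*(1 + 1)) = -1472*(-2 + 1 + 1)/2 = -1472*0/2 = -736*0 = 0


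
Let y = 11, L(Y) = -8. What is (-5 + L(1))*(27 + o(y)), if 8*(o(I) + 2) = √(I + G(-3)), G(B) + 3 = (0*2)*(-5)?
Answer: -325 - 13*√2/4 ≈ -329.60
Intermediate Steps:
G(B) = -3 (G(B) = -3 + (0*2)*(-5) = -3 + 0*(-5) = -3 + 0 = -3)
o(I) = -2 + √(-3 + I)/8 (o(I) = -2 + √(I - 3)/8 = -2 + √(-3 + I)/8)
(-5 + L(1))*(27 + o(y)) = (-5 - 8)*(27 + (-2 + √(-3 + 11)/8)) = -13*(27 + (-2 + √8/8)) = -13*(27 + (-2 + (2*√2)/8)) = -13*(27 + (-2 + √2/4)) = -13*(25 + √2/4) = -325 - 13*√2/4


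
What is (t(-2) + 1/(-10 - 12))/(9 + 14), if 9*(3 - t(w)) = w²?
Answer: 497/4554 ≈ 0.10913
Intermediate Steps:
t(w) = 3 - w²/9
(t(-2) + 1/(-10 - 12))/(9 + 14) = ((3 - ⅑*(-2)²) + 1/(-10 - 12))/(9 + 14) = ((3 - ⅑*4) + 1/(-22))/23 = ((3 - 4/9) - 1/22)/23 = (23/9 - 1/22)/23 = (1/23)*(497/198) = 497/4554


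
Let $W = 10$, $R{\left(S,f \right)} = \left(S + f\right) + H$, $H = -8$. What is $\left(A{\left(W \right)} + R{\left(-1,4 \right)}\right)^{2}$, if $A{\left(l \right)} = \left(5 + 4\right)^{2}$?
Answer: $5776$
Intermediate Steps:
$R{\left(S,f \right)} = -8 + S + f$ ($R{\left(S,f \right)} = \left(S + f\right) - 8 = -8 + S + f$)
$A{\left(l \right)} = 81$ ($A{\left(l \right)} = 9^{2} = 81$)
$\left(A{\left(W \right)} + R{\left(-1,4 \right)}\right)^{2} = \left(81 - 5\right)^{2} = 76^{2} = 5776$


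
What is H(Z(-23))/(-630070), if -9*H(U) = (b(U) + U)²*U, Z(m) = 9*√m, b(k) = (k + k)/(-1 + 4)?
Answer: -1035*I*√23/126014 ≈ -0.03939*I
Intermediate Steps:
b(k) = 2*k/3 (b(k) = (2*k)/3 = (2*k)*(⅓) = 2*k/3)
H(U) = -25*U³/81 (H(U) = -(2*U/3 + U)²*U/9 = -(5*U/3)²*U/9 = -25*U²/9*U/9 = -25*U³/81)
H(Z(-23))/(-630070) = -25*(-16767*I*√23)/81/(-630070) = -25*(-16767*I*√23)/81*(-1/630070) = -(-5175)*I*√23*(-1/630070) = (5175*I*√23)*(-1/630070) = -1035*I*√23/126014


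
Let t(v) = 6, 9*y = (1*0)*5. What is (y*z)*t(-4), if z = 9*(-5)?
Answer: 0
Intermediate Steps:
z = -45
y = 0 (y = ((1*0)*5)/9 = (0*5)/9 = (⅑)*0 = 0)
(y*z)*t(-4) = (0*(-45))*6 = 0*6 = 0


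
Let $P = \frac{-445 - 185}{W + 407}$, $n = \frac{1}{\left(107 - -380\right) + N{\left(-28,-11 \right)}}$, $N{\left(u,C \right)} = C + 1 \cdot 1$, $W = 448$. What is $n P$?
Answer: $- \frac{14}{9063} \approx -0.0015447$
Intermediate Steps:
$N{\left(u,C \right)} = 1 + C$ ($N{\left(u,C \right)} = C + 1 = 1 + C$)
$n = \frac{1}{477}$ ($n = \frac{1}{\left(107 - -380\right) + \left(1 - 11\right)} = \frac{1}{\left(107 + 380\right) - 10} = \frac{1}{487 - 10} = \frac{1}{477} \approx 0.0020964$)
$P = - \frac{14}{19}$ ($P = \frac{-445 - 185}{448 + 407} = - \frac{630}{855} = \left(-630\right) \frac{1}{855} = - \frac{14}{19} \approx -0.73684$)
$n P = \frac{1}{477} \left(- \frac{14}{19}\right) = - \frac{14}{9063}$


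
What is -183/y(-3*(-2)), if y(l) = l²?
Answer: -61/12 ≈ -5.0833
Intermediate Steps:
-183/y(-3*(-2)) = -183/((-3*(-2))²) = -183/(6²) = -183/36 = -183*1/36 = -61/12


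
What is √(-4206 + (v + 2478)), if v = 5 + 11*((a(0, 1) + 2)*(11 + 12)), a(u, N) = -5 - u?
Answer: I*√2482 ≈ 49.82*I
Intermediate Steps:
v = -754 (v = 5 + 11*(((-5 - 1*0) + 2)*(11 + 12)) = 5 + 11*(((-5 + 0) + 2)*23) = 5 + 11*((-5 + 2)*23) = 5 + 11*(-3*23) = 5 + 11*(-69) = 5 - 759 = -754)
√(-4206 + (v + 2478)) = √(-4206 + (-754 + 2478)) = √(-4206 + 1724) = √(-2482) = I*√2482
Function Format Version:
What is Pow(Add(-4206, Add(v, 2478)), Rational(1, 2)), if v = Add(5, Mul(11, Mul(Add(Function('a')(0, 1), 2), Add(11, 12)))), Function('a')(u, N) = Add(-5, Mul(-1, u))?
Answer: Mul(I, Pow(2482, Rational(1, 2))) ≈ Mul(49.820, I)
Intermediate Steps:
v = -754 (v = Add(5, Mul(11, Mul(Add(Add(-5, Mul(-1, 0)), 2), Add(11, 12)))) = Add(5, Mul(11, Mul(Add(Add(-5, 0), 2), 23))) = Add(5, Mul(11, Mul(Add(-5, 2), 23))) = Add(5, Mul(11, Mul(-3, 23))) = Add(5, Mul(11, -69)) = Add(5, -759) = -754)
Pow(Add(-4206, Add(v, 2478)), Rational(1, 2)) = Pow(Add(-4206, Add(-754, 2478)), Rational(1, 2)) = Pow(Add(-4206, 1724), Rational(1, 2)) = Pow(-2482, Rational(1, 2)) = Mul(I, Pow(2482, Rational(1, 2)))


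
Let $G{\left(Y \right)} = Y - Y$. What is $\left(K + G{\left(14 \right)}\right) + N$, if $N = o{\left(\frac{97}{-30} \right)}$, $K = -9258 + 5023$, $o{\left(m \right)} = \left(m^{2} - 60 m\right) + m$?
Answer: $- \frac{3630401}{900} \approx -4033.8$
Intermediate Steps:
$o{\left(m \right)} = m^{2} - 59 m$
$G{\left(Y \right)} = 0$
$K = -4235$
$N = \frac{181099}{900}$ ($N = \frac{97}{-30} \left(-59 + \frac{97}{-30}\right) = 97 \left(- \frac{1}{30}\right) \left(-59 + 97 \left(- \frac{1}{30}\right)\right) = - \frac{97 \left(-59 - \frac{97}{30}\right)}{30} = \left(- \frac{97}{30}\right) \left(- \frac{1867}{30}\right) = \frac{181099}{900} \approx 201.22$)
$\left(K + G{\left(14 \right)}\right) + N = \left(-4235 + 0\right) + \frac{181099}{900} = -4235 + \frac{181099}{900} = - \frac{3630401}{900}$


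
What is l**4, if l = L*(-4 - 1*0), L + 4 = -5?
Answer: 1679616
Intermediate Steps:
L = -9 (L = -4 - 5 = -9)
l = 36 (l = -9*(-4 - 1*0) = -9*(-4 + 0) = -9*(-4) = 36)
l**4 = 36**4 = 1679616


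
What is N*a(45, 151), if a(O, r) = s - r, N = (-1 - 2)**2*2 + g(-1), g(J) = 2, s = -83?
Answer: -4680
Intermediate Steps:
N = 20 (N = (-1 - 2)**2*2 + 2 = (-3)**2*2 + 2 = 9*2 + 2 = 18 + 2 = 20)
a(O, r) = -83 - r
N*a(45, 151) = 20*(-83 - 1*151) = 20*(-83 - 151) = 20*(-234) = -4680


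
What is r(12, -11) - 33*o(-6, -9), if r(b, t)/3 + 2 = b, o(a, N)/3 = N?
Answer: 921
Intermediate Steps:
o(a, N) = 3*N
r(b, t) = -6 + 3*b
r(12, -11) - 33*o(-6, -9) = (-6 + 3*12) - 99*(-9) = (-6 + 36) - 33*(-27) = 30 + 891 = 921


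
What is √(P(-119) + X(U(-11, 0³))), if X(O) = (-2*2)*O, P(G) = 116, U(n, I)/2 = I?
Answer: 2*√29 ≈ 10.770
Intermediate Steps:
U(n, I) = 2*I
X(O) = -4*O
√(P(-119) + X(U(-11, 0³))) = √(116 - 8*0³) = √(116 - 8*0) = √(116 - 4*0) = √(116 + 0) = √116 = 2*√29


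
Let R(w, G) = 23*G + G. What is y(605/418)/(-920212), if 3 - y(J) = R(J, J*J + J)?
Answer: 29607/332196532 ≈ 8.9125e-5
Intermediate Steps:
R(w, G) = 24*G
y(J) = 3 - 24*J - 24*J**2 (y(J) = 3 - 24*(J*J + J) = 3 - 24*(J**2 + J) = 3 - 24*(J + J**2) = 3 - (24*J + 24*J**2) = 3 + (-24*J - 24*J**2) = 3 - 24*J - 24*J**2)
y(605/418)/(-920212) = (3 - 24*605/418*(1 + 605/418))/(-920212) = (3 - 24*605*(1/418)*(1 + 605*(1/418)))*(-1/920212) = (3 - 24*55/38*(1 + 55/38))*(-1/920212) = (3 - 24*55/38*93/38)*(-1/920212) = (3 - 30690/361)*(-1/920212) = -29607/361*(-1/920212) = 29607/332196532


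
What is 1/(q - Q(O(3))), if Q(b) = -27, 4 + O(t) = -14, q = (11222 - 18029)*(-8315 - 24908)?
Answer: 1/226148988 ≈ 4.4219e-9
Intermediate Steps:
q = 226148961 (q = -6807*(-33223) = 226148961)
O(t) = -18 (O(t) = -4 - 14 = -18)
1/(q - Q(O(3))) = 1/(226148961 - 1*(-27)) = 1/(226148961 + 27) = 1/226148988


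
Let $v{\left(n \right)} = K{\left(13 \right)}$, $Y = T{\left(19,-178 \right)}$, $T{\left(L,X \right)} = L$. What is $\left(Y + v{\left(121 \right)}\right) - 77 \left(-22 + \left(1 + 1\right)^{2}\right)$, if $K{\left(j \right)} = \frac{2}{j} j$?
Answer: $1407$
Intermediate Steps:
$Y = 19$
$K{\left(j \right)} = 2$
$v{\left(n \right)} = 2$
$\left(Y + v{\left(121 \right)}\right) - 77 \left(-22 + \left(1 + 1\right)^{2}\right) = \left(19 + 2\right) - 77 \left(-22 + \left(1 + 1\right)^{2}\right) = 21 - 77 \left(-22 + 2^{2}\right) = 21 - 77 \left(-22 + 4\right) = 21 - -1386 = 21 + 1386 = 1407$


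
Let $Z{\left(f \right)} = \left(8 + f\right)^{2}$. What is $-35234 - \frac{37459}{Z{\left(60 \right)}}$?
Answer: $- \frac{162959475}{4624} \approx -35242.0$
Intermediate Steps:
$-35234 - \frac{37459}{Z{\left(60 \right)}} = -35234 - \frac{37459}{\left(8 + 60\right)^{2}} = -35234 - \frac{37459}{68^{2}} = -35234 - \frac{37459}{4624} = - \frac{162959475}{4624}$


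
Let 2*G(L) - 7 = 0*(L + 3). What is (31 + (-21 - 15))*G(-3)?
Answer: -35/2 ≈ -17.500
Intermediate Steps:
G(L) = 7/2 (G(L) = 7/2 + (0*(L + 3))/2 = 7/2 + (0*(3 + L))/2 = 7/2 + (½)*0 = 7/2 + 0 = 7/2)
(31 + (-21 - 15))*G(-3) = (31 + (-21 - 15))*(7/2) = (31 - 36)*(7/2) = -5*7/2 = -35/2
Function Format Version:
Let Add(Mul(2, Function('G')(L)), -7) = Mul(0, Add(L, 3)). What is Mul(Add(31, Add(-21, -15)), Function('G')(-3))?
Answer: Rational(-35, 2) ≈ -17.500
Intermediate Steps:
Function('G')(L) = Rational(7, 2) (Function('G')(L) = Add(Rational(7, 2), Mul(Rational(1, 2), Mul(0, Add(L, 3)))) = Add(Rational(7, 2), Mul(Rational(1, 2), Mul(0, Add(3, L)))) = Add(Rational(7, 2), Mul(Rational(1, 2), 0)) = Add(Rational(7, 2), 0) = Rational(7, 2))
Mul(Add(31, Add(-21, -15)), Function('G')(-3)) = Mul(Add(31, Add(-21, -15)), Rational(7, 2)) = Mul(Add(31, -36), Rational(7, 2)) = Mul(-5, Rational(7, 2)) = Rational(-35, 2)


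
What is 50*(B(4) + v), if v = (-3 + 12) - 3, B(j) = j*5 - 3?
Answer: 1150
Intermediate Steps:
B(j) = -3 + 5*j (B(j) = 5*j - 3 = -3 + 5*j)
v = 6 (v = 9 - 3 = 6)
50*(B(4) + v) = 50*((-3 + 5*4) + 6) = 50*((-3 + 20) + 6) = 50*(17 + 6) = 50*23 = 1150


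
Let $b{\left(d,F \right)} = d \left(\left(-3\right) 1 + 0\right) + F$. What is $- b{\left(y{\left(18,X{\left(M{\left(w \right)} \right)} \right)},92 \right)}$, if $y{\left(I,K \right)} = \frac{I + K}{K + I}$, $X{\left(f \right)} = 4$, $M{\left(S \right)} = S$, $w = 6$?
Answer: $-89$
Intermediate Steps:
$y{\left(I,K \right)} = 1$ ($y{\left(I,K \right)} = \frac{I + K}{I + K} = 1$)
$b{\left(d,F \right)} = F - 3 d$ ($b{\left(d,F \right)} = d \left(-3 + 0\right) + F = d \left(-3\right) + F = - 3 d + F = F - 3 d$)
$- b{\left(y{\left(18,X{\left(M{\left(w \right)} \right)} \right)},92 \right)} = - (92 - 3) = \left(-1\right) 89 = -89$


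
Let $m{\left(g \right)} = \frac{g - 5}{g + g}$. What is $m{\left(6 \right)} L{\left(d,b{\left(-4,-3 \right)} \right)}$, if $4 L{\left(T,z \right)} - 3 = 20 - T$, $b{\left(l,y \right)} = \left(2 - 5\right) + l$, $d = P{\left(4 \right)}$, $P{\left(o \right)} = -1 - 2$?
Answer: $\frac{13}{24} \approx 0.54167$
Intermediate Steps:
$P{\left(o \right)} = -3$ ($P{\left(o \right)} = -1 - 2 = -3$)
$d = -3$
$m{\left(g \right)} = \frac{-5 + g}{2 g}$
$b{\left(l,y \right)} = -3 + l$
$L{\left(T,z \right)} = \frac{23}{4} - \frac{T}{4}$ ($L{\left(T,z \right)} = \frac{3}{4} + \frac{20 - T}{4} = \frac{3}{4} - \left(-5 + \frac{T}{4}\right) = \frac{23}{4} - \frac{T}{4}$)
$m{\left(6 \right)} L{\left(d,b{\left(-4,-3 \right)} \right)} = \frac{-5 + 6}{2 \cdot 6} \left(\frac{23}{4} - - \frac{3}{4}\right) = \frac{1}{2} \cdot \frac{1}{6} \cdot 1 \left(\frac{23}{4} + \frac{3}{4}\right) = \frac{1}{12} \cdot \frac{13}{2} = \frac{13}{24}$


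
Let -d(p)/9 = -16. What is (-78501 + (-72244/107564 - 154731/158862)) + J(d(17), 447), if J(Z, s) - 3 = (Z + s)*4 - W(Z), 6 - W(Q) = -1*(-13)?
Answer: -108406126647079/1423986014 ≈ -76129.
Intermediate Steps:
d(p) = 144 (d(p) = -9*(-16) = 144)
W(Q) = -7 (W(Q) = 6 - (-1)*(-13) = 6 - 1*13 = 6 - 13 = -7)
J(Z, s) = 10 + 4*Z + 4*s (J(Z, s) = 3 + ((Z + s)*4 - 1*(-7)) = 3 + ((4*Z + 4*s) + 7) = 3 + (7 + 4*Z + 4*s) = 10 + 4*Z + 4*s)
(-78501 + (-72244/107564 - 154731/158862)) + J(d(17), 447) = (-78501 + (-72244/107564 - 154731/158862)) + (10 + 4*144 + 4*447) = (-78501 + (-72244*1/107564 - 154731*1/158862)) + (10 + 576 + 1788) = (-78501 + (-18061/26891 - 51577/52954)) + 2374 = (-78501 - 2343359301/1423986014) + 2374 = -111786669444315/1423986014 + 2374 = -108406126647079/1423986014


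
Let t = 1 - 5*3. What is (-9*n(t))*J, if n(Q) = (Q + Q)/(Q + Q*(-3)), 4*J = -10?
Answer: -45/2 ≈ -22.500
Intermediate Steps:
J = -5/2 (J = (¼)*(-10) = -5/2 ≈ -2.5000)
t = -14 (t = 1 - 15 = -14)
n(Q) = -1 (n(Q) = (2*Q)/(Q - 3*Q) = (2*Q)/((-2*Q)) = (2*Q)*(-1/(2*Q)) = -1)
(-9*n(t))*J = -9*(-1)*(-5/2) = 9*(-5/2) = -45/2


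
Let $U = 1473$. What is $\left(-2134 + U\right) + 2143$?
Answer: $1482$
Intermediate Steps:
$\left(-2134 + U\right) + 2143 = \left(-2134 + 1473\right) + 2143 = -661 + 2143 = 1482$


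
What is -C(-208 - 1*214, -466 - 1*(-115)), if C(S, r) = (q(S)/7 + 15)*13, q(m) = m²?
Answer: -2316457/7 ≈ -3.3092e+5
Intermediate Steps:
C(S, r) = 195 + 13*S²/7 (C(S, r) = (S²/7 + 15)*13 = (15 + S²/7)*13 = 195 + 13*S²/7)
-C(-208 - 1*214, -466 - 1*(-115)) = -(195 + 13*(-208 - 1*214)²/7) = -(195 + 13*(-208 - 214)²/7) = -(195 + (13/7)*(-422)²) = -(195 + (13/7)*178084) = -(195 + 2315092/7) = -1*2316457/7 = -2316457/7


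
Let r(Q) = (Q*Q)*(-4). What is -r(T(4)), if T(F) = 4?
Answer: 64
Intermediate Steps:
r(Q) = -4*Q² (r(Q) = Q²*(-4) = -4*Q²)
-r(T(4)) = -(-4)*4² = -(-4)*16 = -1*(-64) = 64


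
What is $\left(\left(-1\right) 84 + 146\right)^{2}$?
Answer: $3844$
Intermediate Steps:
$\left(\left(-1\right) 84 + 146\right)^{2} = \left(-84 + 146\right)^{2} = 62^{2} = 3844$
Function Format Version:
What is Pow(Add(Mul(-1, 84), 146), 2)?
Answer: 3844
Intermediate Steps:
Pow(Add(Mul(-1, 84), 146), 2) = Pow(Add(-84, 146), 2) = Pow(62, 2) = 3844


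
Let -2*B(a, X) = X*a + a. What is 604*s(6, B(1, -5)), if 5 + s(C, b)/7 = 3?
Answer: -8456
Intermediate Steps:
B(a, X) = -a/2 - X*a/2 (B(a, X) = -(X*a + a)/2 = -(a + X*a)/2 = -a/2 - X*a/2)
s(C, b) = -14 (s(C, b) = -35 + 7*3 = -35 + 21 = -14)
604*s(6, B(1, -5)) = 604*(-14) = -8456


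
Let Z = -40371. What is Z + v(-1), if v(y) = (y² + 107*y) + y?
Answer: -40478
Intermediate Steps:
v(y) = y² + 108*y
Z + v(-1) = -40371 - (108 - 1) = -40371 - 1*107 = -40371 - 107 = -40478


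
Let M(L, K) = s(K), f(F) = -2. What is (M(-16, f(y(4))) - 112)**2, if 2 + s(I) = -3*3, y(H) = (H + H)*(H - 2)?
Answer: 15129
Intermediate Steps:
y(H) = 2*H*(-2 + H) (y(H) = (2*H)*(-2 + H) = 2*H*(-2 + H))
s(I) = -11 (s(I) = -2 - 3*3 = -2 - 9 = -11)
M(L, K) = -11
(M(-16, f(y(4))) - 112)**2 = (-11 - 112)**2 = (-123)**2 = 15129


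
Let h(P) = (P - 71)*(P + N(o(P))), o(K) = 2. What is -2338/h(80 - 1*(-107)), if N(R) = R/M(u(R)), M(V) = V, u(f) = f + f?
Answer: -1169/10875 ≈ -0.10749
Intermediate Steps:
u(f) = 2*f
N(R) = 1/2 (N(R) = R/((2*R)) = R*(1/(2*R)) = 1/2)
h(P) = (1/2 + P)*(-71 + P) (h(P) = (P - 71)*(P + 1/2) = (-71 + P)*(1/2 + P) = (1/2 + P)*(-71 + P))
-2338/h(80 - 1*(-107)) = -2338/(-71/2 + (80 - 1*(-107))**2 - 141*(80 - 1*(-107))/2) = -2338/(-71/2 + (80 + 107)**2 - 141*(80 + 107)/2) = -2338/(-71/2 + 187**2 - 141/2*187) = -2338/(-71/2 + 34969 - 26367/2) = -2338/21750 = -2338*1/21750 = -1169/10875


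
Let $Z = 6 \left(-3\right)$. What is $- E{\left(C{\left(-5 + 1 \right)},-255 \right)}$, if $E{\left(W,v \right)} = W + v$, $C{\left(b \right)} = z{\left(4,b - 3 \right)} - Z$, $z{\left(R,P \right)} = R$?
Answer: $233$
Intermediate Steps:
$Z = -18$
$C{\left(b \right)} = 22$ ($C{\left(b \right)} = 4 - -18 = 4 + 18 = 22$)
$- E{\left(C{\left(-5 + 1 \right)},-255 \right)} = - (22 - 255) = \left(-1\right) \left(-233\right) = 233$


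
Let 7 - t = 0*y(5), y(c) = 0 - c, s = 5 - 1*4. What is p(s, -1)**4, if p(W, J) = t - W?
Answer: 1296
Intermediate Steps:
s = 1 (s = 5 - 4 = 1)
y(c) = -c
t = 7 (t = 7 - 0*(-1*5) = 7 - 0*(-5) = 7 - 1*0 = 7 + 0 = 7)
p(W, J) = 7 - W
p(s, -1)**4 = (7 - 1*1)**4 = (7 - 1)**4 = 6**4 = 1296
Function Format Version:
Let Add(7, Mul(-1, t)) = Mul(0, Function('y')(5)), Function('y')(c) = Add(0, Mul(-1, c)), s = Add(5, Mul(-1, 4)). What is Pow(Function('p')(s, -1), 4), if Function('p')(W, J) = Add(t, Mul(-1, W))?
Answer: 1296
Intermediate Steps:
s = 1 (s = Add(5, -4) = 1)
Function('y')(c) = Mul(-1, c)
t = 7 (t = Add(7, Mul(-1, Mul(0, Mul(-1, 5)))) = Add(7, Mul(-1, Mul(0, -5))) = Add(7, Mul(-1, 0)) = Add(7, 0) = 7)
Function('p')(W, J) = Add(7, Mul(-1, W))
Pow(Function('p')(s, -1), 4) = Pow(Add(7, Mul(-1, 1)), 4) = Pow(Add(7, -1), 4) = Pow(6, 4) = 1296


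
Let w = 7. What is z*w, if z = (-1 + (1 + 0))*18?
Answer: 0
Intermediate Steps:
z = 0 (z = (-1 + 1)*18 = 0*18 = 0)
z*w = 0*7 = 0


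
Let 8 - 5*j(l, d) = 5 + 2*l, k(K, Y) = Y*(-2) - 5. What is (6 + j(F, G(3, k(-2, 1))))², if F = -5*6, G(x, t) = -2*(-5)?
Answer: 8649/25 ≈ 345.96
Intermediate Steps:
k(K, Y) = -5 - 2*Y (k(K, Y) = -2*Y - 5 = -5 - 2*Y)
G(x, t) = 10
F = -30
j(l, d) = ⅗ - 2*l/5 (j(l, d) = 8/5 - (5 + 2*l)/5 = 8/5 + (-1 - 2*l/5) = ⅗ - 2*l/5)
(6 + j(F, G(3, k(-2, 1))))² = (6 + (⅗ - ⅖*(-30)))² = (6 + (⅗ + 12))² = (6 + 63/5)² = (93/5)² = 8649/25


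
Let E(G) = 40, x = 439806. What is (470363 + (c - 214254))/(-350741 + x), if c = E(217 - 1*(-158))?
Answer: 256149/89065 ≈ 2.8760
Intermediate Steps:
c = 40
(470363 + (c - 214254))/(-350741 + x) = (470363 + (40 - 214254))/(-350741 + 439806) = (470363 - 214214)/89065 = 256149*(1/89065) = 256149/89065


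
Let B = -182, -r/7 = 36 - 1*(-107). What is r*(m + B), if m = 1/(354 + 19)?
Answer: 67952885/373 ≈ 1.8218e+5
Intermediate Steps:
r = -1001 (r = -7*(36 - 1*(-107)) = -7*(36 + 107) = -7*143 = -1001)
m = 1/373 ≈ 0.0026810
r*(m + B) = -1001*(1/373 - 182) = -1001*(-67885/373) = 67952885/373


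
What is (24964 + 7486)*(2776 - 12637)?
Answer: -319989450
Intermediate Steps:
(24964 + 7486)*(2776 - 12637) = 32450*(-9861) = -319989450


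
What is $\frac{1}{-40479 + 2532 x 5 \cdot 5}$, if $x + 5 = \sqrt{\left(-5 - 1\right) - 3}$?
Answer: $- \frac{118993}{54498672147} - \frac{21100 i}{18166224049} \approx -2.1834 \cdot 10^{-6} - 1.1615 \cdot 10^{-6} i$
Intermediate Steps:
$x = -5 + 3 i$ ($x = -5 + \sqrt{\left(-5 - 1\right) - 3} = -5 + \sqrt{-6 - 3} = -5 + \sqrt{-9} = -5 + 3 i \approx -5.0 + 3.0 i$)
$\frac{1}{-40479 + 2532 x 5 \cdot 5} = \frac{1}{-40479 + 2532 \left(-5 + 3 i\right) 5 \cdot 5} = \frac{1}{-40479 + 2532 \left(-25 + 15 i\right) 5} = \frac{1}{-40479 + 2532 \left(-125 + 75 i\right)} = \frac{1}{-40479 - \left(316500 - 189900 i\right)} = \frac{1}{-356979 + 189900 i} = \frac{-356979 - 189900 i}{163496016441}$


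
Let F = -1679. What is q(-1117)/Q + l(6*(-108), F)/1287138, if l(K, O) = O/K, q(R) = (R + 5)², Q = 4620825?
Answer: 114596261557759/428230040317200 ≈ 0.26760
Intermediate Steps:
q(R) = (5 + R)²
q(-1117)/Q + l(6*(-108), F)/1287138 = (5 - 1117)²/4620825 - 1679/(6*(-108))/1287138 = (-1112)²*(1/4620825) - 1679/(-648)*(1/1287138) = 1236544*(1/4620825) - 1679*(-1/648)*(1/1287138) = 1236544/4620825 + (1679/648)*(1/1287138) = 1236544/4620825 + 1679/834065424 = 114596261557759/428230040317200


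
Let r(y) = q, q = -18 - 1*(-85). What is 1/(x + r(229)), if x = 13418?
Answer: 1/13485 ≈ 7.4156e-5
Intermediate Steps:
q = 67 (q = -18 + 85 = 67)
r(y) = 67
1/(x + r(229)) = 1/(13418 + 67) = 1/13485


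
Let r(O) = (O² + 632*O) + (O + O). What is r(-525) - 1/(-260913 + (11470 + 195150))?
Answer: -3106916924/54293 ≈ -57225.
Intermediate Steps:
r(O) = O² + 634*O (r(O) = (O² + 632*O) + 2*O = O² + 634*O)
r(-525) - 1/(-260913 + (11470 + 195150)) = -525*(634 - 525) - 1/(-260913 + (11470 + 195150)) = -525*109 - 1/(-260913 + 206620) = -57225 - 1/(-54293) = -57225 - 1*(-1/54293) = -57225 + 1/54293 = -3106916924/54293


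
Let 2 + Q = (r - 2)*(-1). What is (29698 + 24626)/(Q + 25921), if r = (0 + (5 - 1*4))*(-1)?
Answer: 27162/12961 ≈ 2.0957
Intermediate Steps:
r = -1 (r = (0 + (5 - 4))*(-1) = (0 + 1)*(-1) = 1*(-1) = -1)
Q = 1 (Q = -2 + (-1 - 2)*(-1) = -2 - 3*(-1) = -2 + 3 = 1)
(29698 + 24626)/(Q + 25921) = (29698 + 24626)/(1 + 25921) = 54324/25922 = 54324*(1/25922) = 27162/12961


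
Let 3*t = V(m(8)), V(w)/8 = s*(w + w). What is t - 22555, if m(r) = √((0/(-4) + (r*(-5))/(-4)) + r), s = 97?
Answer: -22555 + 1552*√2 ≈ -20360.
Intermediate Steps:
m(r) = 3*√r/2 (m(r) = √((0*(-¼) - 5*r*(-¼)) + r) = √((0 + 5*r/4) + r) = √(5*r/4 + r) = √(9*r/4) = 3*√r/2)
V(w) = 1552*w (V(w) = 8*(97*(w + w)) = 8*(97*(2*w)) = 8*(194*w) = 1552*w)
t = 1552*√2 (t = (1552*(3*√8/2))/3 = (1552*(3*(2*√2)/2))/3 = (1552*(3*√2))/3 = (4656*√2)/3 = 1552*√2 ≈ 2194.9)
t - 22555 = 1552*√2 - 22555 = -22555 + 1552*√2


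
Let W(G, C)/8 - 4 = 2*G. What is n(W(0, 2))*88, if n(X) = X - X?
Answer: 0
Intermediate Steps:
W(G, C) = 32 + 16*G (W(G, C) = 32 + 8*(2*G) = 32 + 16*G)
n(X) = 0
n(W(0, 2))*88 = 0*88 = 0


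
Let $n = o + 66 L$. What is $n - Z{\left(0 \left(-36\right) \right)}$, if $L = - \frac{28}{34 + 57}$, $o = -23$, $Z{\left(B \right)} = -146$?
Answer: $\frac{1335}{13} \approx 102.69$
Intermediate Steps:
$L = - \frac{4}{13}$ ($L = - \frac{28}{91} = \left(-28\right) \frac{1}{91} = - \frac{4}{13} \approx -0.30769$)
$n = - \frac{563}{13}$ ($n = -23 + 66 \left(- \frac{4}{13}\right) = -23 - \frac{264}{13} = - \frac{563}{13} \approx -43.308$)
$n - Z{\left(0 \left(-36\right) \right)} = - \frac{563}{13} - -146 = - \frac{563}{13} + 146 = \frac{1335}{13}$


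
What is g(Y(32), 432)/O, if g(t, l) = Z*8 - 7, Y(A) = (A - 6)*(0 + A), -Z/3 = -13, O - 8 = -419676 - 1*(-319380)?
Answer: -305/100288 ≈ -0.0030412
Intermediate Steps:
O = -100288 (O = 8 + (-419676 - 1*(-319380)) = 8 + (-419676 + 319380) = 8 - 100296 = -100288)
Z = 39 (Z = -3*(-13) = 39)
Y(A) = A*(-6 + A) (Y(A) = (-6 + A)*A = A*(-6 + A))
g(t, l) = 305 (g(t, l) = 39*8 - 7 = 312 - 7 = 305)
g(Y(32), 432)/O = 305/(-100288) = 305*(-1/100288) = -305/100288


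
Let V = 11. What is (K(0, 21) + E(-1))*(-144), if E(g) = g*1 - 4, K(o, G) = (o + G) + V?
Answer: -3888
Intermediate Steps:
K(o, G) = 11 + G + o (K(o, G) = (o + G) + 11 = (G + o) + 11 = 11 + G + o)
E(g) = -4 + g (E(g) = g - 4 = -4 + g)
(K(0, 21) + E(-1))*(-144) = ((11 + 21 + 0) + (-4 - 1))*(-144) = (32 - 5)*(-144) = 27*(-144) = -3888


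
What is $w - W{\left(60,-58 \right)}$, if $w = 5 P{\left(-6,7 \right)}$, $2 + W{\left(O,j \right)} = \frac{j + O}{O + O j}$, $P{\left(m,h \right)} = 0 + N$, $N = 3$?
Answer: $\frac{29071}{1710} \approx 17.001$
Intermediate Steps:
$P{\left(m,h \right)} = 3$ ($P{\left(m,h \right)} = 0 + 3 = 3$)
$W{\left(O,j \right)} = -2 + \frac{O + j}{O + O j}$ ($W{\left(O,j \right)} = -2 + \frac{j + O}{O + O j} = -2 + \frac{O + j}{O + O j}$)
$w = 15$ ($w = 5 \cdot 3 = 15$)
$w - W{\left(60,-58 \right)} = 15 - \frac{-58 - 60 - 120 \left(-58\right)}{60 \left(1 - 58\right)} = 15 - \frac{-58 - 60 + 6960}{60 \left(-57\right)} = 15 - \frac{1}{60} \left(- \frac{1}{57}\right) 6842 = 15 - - \frac{3421}{1710} = 15 + \frac{3421}{1710} = \frac{29071}{1710}$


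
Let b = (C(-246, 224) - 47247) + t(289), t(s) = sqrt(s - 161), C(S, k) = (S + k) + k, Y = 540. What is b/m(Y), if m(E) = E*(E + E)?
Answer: -9409/116640 + sqrt(2)/72900 ≈ -0.080648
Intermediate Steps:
C(S, k) = S + 2*k
t(s) = sqrt(-161 + s)
m(E) = 2*E**2 (m(E) = E*(2*E) = 2*E**2)
b = -47045 + 8*sqrt(2) (b = ((-246 + 2*224) - 47247) + sqrt(-161 + 289) = ((-246 + 448) - 47247) + sqrt(128) = (202 - 47247) + 8*sqrt(2) = -47045 + 8*sqrt(2) ≈ -47034.)
b/m(Y) = (-47045 + 8*sqrt(2))/((2*540**2)) = (-47045 + 8*sqrt(2))/((2*291600)) = (-47045 + 8*sqrt(2))/583200 = (-47045 + 8*sqrt(2))*(1/583200) = -9409/116640 + sqrt(2)/72900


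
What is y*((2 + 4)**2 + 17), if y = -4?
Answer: -212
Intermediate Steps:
y*((2 + 4)**2 + 17) = -4*((2 + 4)**2 + 17) = -4*(6**2 + 17) = -4*(36 + 17) = -4*53 = -212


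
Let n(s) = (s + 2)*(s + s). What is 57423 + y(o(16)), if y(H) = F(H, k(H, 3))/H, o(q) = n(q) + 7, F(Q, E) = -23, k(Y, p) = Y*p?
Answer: 33477586/583 ≈ 57423.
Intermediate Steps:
n(s) = 2*s*(2 + s) (n(s) = (2 + s)*(2*s) = 2*s*(2 + s))
o(q) = 7 + 2*q*(2 + q) (o(q) = 2*q*(2 + q) + 7 = 7 + 2*q*(2 + q))
y(H) = -23/H
57423 + y(o(16)) = 57423 - 23/(7 + 2*16*(2 + 16)) = 57423 - 23/(7 + 2*16*18) = 57423 - 23/(7 + 576) = 57423 - 23/583 = 33477586/583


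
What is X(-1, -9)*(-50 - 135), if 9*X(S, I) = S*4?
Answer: 740/9 ≈ 82.222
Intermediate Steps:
X(S, I) = 4*S/9 (X(S, I) = (S*4)/9 = (4*S)/9 = 4*S/9)
X(-1, -9)*(-50 - 135) = ((4/9)*(-1))*(-50 - 135) = -4/9*(-185) = 740/9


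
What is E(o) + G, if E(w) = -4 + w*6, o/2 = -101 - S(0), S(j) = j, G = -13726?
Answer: -14942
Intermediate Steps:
o = -202 (o = 2*(-101 - 1*0) = 2*(-101 + 0) = 2*(-101) = -202)
E(w) = -4 + 6*w
E(o) + G = (-4 + 6*(-202)) - 13726 = (-4 - 1212) - 13726 = -1216 - 13726 = -14942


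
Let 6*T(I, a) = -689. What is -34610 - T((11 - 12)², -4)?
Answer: -206971/6 ≈ -34495.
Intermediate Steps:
T(I, a) = -689/6 (T(I, a) = (⅙)*(-689) = -689/6)
-34610 - T((11 - 12)², -4) = -34610 - 1*(-689/6) = -34610 + 689/6 = -206971/6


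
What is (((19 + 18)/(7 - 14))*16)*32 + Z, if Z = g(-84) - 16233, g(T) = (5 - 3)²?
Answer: -132547/7 ≈ -18935.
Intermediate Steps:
g(T) = 4 (g(T) = 2² = 4)
Z = -16229 (Z = 4 - 16233 = -16229)
(((19 + 18)/(7 - 14))*16)*32 + Z = (((19 + 18)/(7 - 14))*16)*32 - 16229 = ((37/(-7))*16)*32 - 16229 = ((37*(-⅐))*16)*32 - 16229 = -37/7*16*32 - 16229 = -592/7*32 - 16229 = -18944/7 - 16229 = -132547/7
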